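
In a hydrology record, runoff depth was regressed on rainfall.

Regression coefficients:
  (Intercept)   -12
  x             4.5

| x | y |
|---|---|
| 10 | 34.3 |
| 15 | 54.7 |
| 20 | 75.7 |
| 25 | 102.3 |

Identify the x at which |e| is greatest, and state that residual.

x=10: ŷ = -12 + 4.5·10 = 33; e = 34.3 − 33 = 1.3
x=15: ŷ = -12 + 4.5·15 = 55.5; e = 54.7 − 55.5 = -0.8
x=20: ŷ = -12 + 4.5·20 = 78; e = 75.7 − 78 = -2.3
x=25: ŷ = -12 + 4.5·25 = 100.5; e = 102.3 − 100.5 = 1.8
Largest |e| is 2.3 at x = 20, residual -2.3.

x = 20, e = -2.3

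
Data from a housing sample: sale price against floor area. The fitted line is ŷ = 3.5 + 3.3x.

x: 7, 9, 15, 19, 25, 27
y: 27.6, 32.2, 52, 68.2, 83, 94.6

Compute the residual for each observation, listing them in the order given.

x=7: ŷ = 3.5 + 3.3·7 = 26.6; r = 27.6 − 26.6 = 1
x=9: ŷ = 3.5 + 3.3·9 = 33.2; r = 32.2 − 33.2 = -1
x=15: ŷ = 3.5 + 3.3·15 = 53; r = 52 − 53 = -1
x=19: ŷ = 3.5 + 3.3·19 = 66.2; r = 68.2 − 66.2 = 2
x=25: ŷ = 3.5 + 3.3·25 = 86; r = 83 − 86 = -3
x=27: ŷ = 3.5 + 3.3·27 = 92.6; r = 94.6 − 92.6 = 2

1, -1, -1, 2, -3, 2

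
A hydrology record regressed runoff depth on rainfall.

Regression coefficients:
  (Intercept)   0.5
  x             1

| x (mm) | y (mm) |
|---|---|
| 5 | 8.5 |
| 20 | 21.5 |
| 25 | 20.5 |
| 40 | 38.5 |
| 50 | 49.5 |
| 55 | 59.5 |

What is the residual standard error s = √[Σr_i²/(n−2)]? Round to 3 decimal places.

x=5: ŷ = 0.5 + 5 = 5.5; r = 8.5 − 5.5 = 3
x=20: ŷ = 0.5 + 20 = 20.5; r = 21.5 − 20.5 = 1
x=25: ŷ = 0.5 + 25 = 25.5; r = 20.5 − 25.5 = -5
x=40: ŷ = 0.5 + 40 = 40.5; r = 38.5 − 40.5 = -2
x=50: ŷ = 0.5 + 50 = 50.5; r = 49.5 − 50.5 = -1
x=55: ŷ = 0.5 + 55 = 55.5; r = 59.5 − 55.5 = 4
SSE = 9 + 1 + 25 + 4 + 1 + 16 = 56
s = √(56/4) = √14 ≈ 3.742

s = 3.742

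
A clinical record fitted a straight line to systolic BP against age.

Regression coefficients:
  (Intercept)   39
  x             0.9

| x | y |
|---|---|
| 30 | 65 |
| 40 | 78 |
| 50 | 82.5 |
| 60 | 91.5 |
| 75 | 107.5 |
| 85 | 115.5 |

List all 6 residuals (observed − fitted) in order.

x=30: ŷ = 39 + 0.9·30 = 66; r = 65 − 66 = -1
x=40: ŷ = 39 + 0.9·40 = 75; r = 78 − 75 = 3
x=50: ŷ = 39 + 0.9·50 = 84; r = 82.5 − 84 = -1.5
x=60: ŷ = 39 + 0.9·60 = 93; r = 91.5 − 93 = -1.5
x=75: ŷ = 39 + 0.9·75 = 106.5; r = 107.5 − 106.5 = 1
x=85: ŷ = 39 + 0.9·85 = 115.5; r = 115.5 − 115.5 = 0

-1, 3, -1.5, -1.5, 1, 0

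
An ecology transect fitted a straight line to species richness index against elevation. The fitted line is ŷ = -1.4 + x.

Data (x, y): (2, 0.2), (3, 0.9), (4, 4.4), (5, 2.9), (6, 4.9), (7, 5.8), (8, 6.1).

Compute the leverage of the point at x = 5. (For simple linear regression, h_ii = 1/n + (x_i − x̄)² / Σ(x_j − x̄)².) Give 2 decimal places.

x̄ = (2 + 3 + 4 + 5 + 6 + 7 + 8)/7 = 5
Σ(x − x̄)² = 9 + 4 + 1 + 0 + 1 + 4 + 9 = 28
h = 1/7 + (0)²/28 = 0.142857 + 0 = 0.14

h = 0.14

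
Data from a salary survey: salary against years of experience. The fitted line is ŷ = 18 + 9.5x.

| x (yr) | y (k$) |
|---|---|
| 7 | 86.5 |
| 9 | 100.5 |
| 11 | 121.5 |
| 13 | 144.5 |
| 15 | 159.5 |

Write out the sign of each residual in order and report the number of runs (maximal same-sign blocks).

4 runs

x=7: ŷ = 18 + 9.5·7 = 84.5; r = 86.5 − 84.5 = 2
x=9: ŷ = 18 + 9.5·9 = 103.5; r = 100.5 − 103.5 = -3
x=11: ŷ = 18 + 9.5·11 = 122.5; r = 121.5 − 122.5 = -1
x=13: ŷ = 18 + 9.5·13 = 141.5; r = 144.5 − 141.5 = 3
x=15: ŷ = 18 + 9.5·15 = 160.5; r = 159.5 − 160.5 = -1
Signs: + − − + −
Runs: +×1, −×2, +×1, −×1 → 4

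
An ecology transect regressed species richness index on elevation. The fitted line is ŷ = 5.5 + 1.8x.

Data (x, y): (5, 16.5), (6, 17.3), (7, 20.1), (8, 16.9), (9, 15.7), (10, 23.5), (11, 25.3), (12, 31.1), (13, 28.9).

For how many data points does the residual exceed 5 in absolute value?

x=5: ŷ = 5.5 + 1.8·5 = 14.5; e = 16.5 − 14.5 = 2
x=6: ŷ = 5.5 + 1.8·6 = 16.3; e = 17.3 − 16.3 = 1
x=7: ŷ = 5.5 + 1.8·7 = 18.1; e = 20.1 − 18.1 = 2
x=8: ŷ = 5.5 + 1.8·8 = 19.9; e = 16.9 − 19.9 = -3
x=9: ŷ = 5.5 + 1.8·9 = 21.7; e = 15.7 − 21.7 = -6
x=10: ŷ = 5.5 + 1.8·10 = 23.5; e = 23.5 − 23.5 = 0
x=11: ŷ = 5.5 + 1.8·11 = 25.3; e = 25.3 − 25.3 = 0
x=12: ŷ = 5.5 + 1.8·12 = 27.1; e = 31.1 − 27.1 = 4
x=13: ŷ = 5.5 + 1.8·13 = 28.9; e = 28.9 − 28.9 = 0
|e| > 5: x=9 (|e|=6) → 1

1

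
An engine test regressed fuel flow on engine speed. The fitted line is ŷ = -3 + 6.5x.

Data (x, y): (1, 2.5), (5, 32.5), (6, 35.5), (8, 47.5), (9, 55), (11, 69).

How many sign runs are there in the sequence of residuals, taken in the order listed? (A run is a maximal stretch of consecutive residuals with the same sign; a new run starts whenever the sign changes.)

x=1: ŷ = -3 + 6.5·1 = 3.5; e = 2.5 − 3.5 = -1
x=5: ŷ = -3 + 6.5·5 = 29.5; e = 32.5 − 29.5 = 3
x=6: ŷ = -3 + 6.5·6 = 36; e = 35.5 − 36 = -0.5
x=8: ŷ = -3 + 6.5·8 = 49; e = 47.5 − 49 = -1.5
x=9: ŷ = -3 + 6.5·9 = 55.5; e = 55 − 55.5 = -0.5
x=11: ŷ = -3 + 6.5·11 = 68.5; e = 69 − 68.5 = 0.5
Signs: − + − − − +
Runs: −×1, +×1, −×3, +×1 → 4

4 runs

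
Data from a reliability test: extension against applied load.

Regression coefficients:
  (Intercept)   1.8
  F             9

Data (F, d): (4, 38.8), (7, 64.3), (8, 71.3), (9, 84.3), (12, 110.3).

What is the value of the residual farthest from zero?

r = -2.5

F=4: d̂ = 1.8 + 9·4 = 37.8; r = 38.8 − 37.8 = 1
F=7: d̂ = 1.8 + 9·7 = 64.8; r = 64.3 − 64.8 = -0.5
F=8: d̂ = 1.8 + 9·8 = 73.8; r = 71.3 − 73.8 = -2.5
F=9: d̂ = 1.8 + 9·9 = 82.8; r = 84.3 − 82.8 = 1.5
F=12: d̂ = 1.8 + 9·12 = 109.8; r = 110.3 − 109.8 = 0.5
Largest |r| is 2.5 at F = 8, residual -2.5.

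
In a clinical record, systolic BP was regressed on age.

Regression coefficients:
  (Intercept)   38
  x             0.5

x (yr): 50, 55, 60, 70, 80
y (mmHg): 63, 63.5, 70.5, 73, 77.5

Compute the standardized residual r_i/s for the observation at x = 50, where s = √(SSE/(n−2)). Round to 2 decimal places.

x=50: ŷ = 38 + 0.5·50 = 63; r = 63 − 63 = 0
x=55: ŷ = 38 + 0.5·55 = 65.5; r = 63.5 − 65.5 = -2
x=60: ŷ = 38 + 0.5·60 = 68; r = 70.5 − 68 = 2.5
x=70: ŷ = 38 + 0.5·70 = 73; r = 73 − 73 = 0
x=80: ŷ = 38 + 0.5·80 = 78; r = 77.5 − 78 = -0.5
SSE = 0 + 4 + 6.25 + 0 + 0.25 = 10.5
s = √(10.5/3) = 1.87083
r/s = 0 / 1.87083 = 0.00

0.00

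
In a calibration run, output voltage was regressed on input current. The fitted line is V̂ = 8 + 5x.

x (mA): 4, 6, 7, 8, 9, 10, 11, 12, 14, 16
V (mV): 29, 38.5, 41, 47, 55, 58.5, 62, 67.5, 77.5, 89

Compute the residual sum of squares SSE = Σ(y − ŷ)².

x=4: V̂ = 8 + 5·4 = 28; e = 29 − 28 = 1
x=6: V̂ = 8 + 5·6 = 38; e = 38.5 − 38 = 0.5
x=7: V̂ = 8 + 5·7 = 43; e = 41 − 43 = -2
x=8: V̂ = 8 + 5·8 = 48; e = 47 − 48 = -1
x=9: V̂ = 8 + 5·9 = 53; e = 55 − 53 = 2
x=10: V̂ = 8 + 5·10 = 58; e = 58.5 − 58 = 0.5
x=11: V̂ = 8 + 5·11 = 63; e = 62 − 63 = -1
x=12: V̂ = 8 + 5·12 = 68; e = 67.5 − 68 = -0.5
x=14: V̂ = 8 + 5·14 = 78; e = 77.5 − 78 = -0.5
x=16: V̂ = 8 + 5·16 = 88; e = 89 − 88 = 1
SSE = 1 + 0.25 + 4 + 1 + 4 + 0.25 + 1 + 0.25 + 0.25 + 1 = 13

SSE = 13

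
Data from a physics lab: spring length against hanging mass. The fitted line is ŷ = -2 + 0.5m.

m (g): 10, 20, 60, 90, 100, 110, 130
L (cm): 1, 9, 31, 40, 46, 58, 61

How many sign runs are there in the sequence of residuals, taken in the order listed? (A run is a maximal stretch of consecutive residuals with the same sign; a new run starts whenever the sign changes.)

5 runs

m=10: ŷ = -2 + 0.5·10 = 3; r = 1 − 3 = -2
m=20: ŷ = -2 + 0.5·20 = 8; r = 9 − 8 = 1
m=60: ŷ = -2 + 0.5·60 = 28; r = 31 − 28 = 3
m=90: ŷ = -2 + 0.5·90 = 43; r = 40 − 43 = -3
m=100: ŷ = -2 + 0.5·100 = 48; r = 46 − 48 = -2
m=110: ŷ = -2 + 0.5·110 = 53; r = 58 − 53 = 5
m=130: ŷ = -2 + 0.5·130 = 63; r = 61 − 63 = -2
Signs: − + + − − + −
Runs: −×1, +×2, −×2, +×1, −×1 → 5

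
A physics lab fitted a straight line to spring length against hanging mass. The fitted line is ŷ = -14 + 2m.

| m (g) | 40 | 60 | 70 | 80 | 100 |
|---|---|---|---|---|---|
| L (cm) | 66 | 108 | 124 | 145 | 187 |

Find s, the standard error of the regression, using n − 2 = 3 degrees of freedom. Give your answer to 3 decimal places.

m=40: ŷ = -14 + 2·40 = 66; r = 66 − 66 = 0
m=60: ŷ = -14 + 2·60 = 106; r = 108 − 106 = 2
m=70: ŷ = -14 + 2·70 = 126; r = 124 − 126 = -2
m=80: ŷ = -14 + 2·80 = 146; r = 145 − 146 = -1
m=100: ŷ = -14 + 2·100 = 186; r = 187 − 186 = 1
SSE = 0 + 4 + 4 + 1 + 1 = 10
s = √(10/3) = √3.33333 ≈ 1.826

s = 1.826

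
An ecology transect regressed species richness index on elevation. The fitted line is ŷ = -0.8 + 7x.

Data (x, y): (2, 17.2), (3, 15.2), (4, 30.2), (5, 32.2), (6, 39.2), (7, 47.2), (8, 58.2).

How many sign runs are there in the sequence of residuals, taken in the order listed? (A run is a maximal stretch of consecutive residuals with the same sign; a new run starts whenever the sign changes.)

5 runs

x=2: ŷ = -0.8 + 7·2 = 13.2; r = 17.2 − 13.2 = 4
x=3: ŷ = -0.8 + 7·3 = 20.2; r = 15.2 − 20.2 = -5
x=4: ŷ = -0.8 + 7·4 = 27.2; r = 30.2 − 27.2 = 3
x=5: ŷ = -0.8 + 7·5 = 34.2; r = 32.2 − 34.2 = -2
x=6: ŷ = -0.8 + 7·6 = 41.2; r = 39.2 − 41.2 = -2
x=7: ŷ = -0.8 + 7·7 = 48.2; r = 47.2 − 48.2 = -1
x=8: ŷ = -0.8 + 7·8 = 55.2; r = 58.2 − 55.2 = 3
Signs: + − + − − − +
Runs: +×1, −×1, +×1, −×3, +×1 → 5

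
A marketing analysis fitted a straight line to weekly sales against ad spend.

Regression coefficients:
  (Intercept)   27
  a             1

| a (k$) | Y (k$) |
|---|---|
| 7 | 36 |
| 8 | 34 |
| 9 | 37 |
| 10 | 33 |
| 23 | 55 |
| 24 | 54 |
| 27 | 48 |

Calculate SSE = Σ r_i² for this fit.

a=7: Ŷ = 27 + 7 = 34; r = 36 − 34 = 2
a=8: Ŷ = 27 + 8 = 35; r = 34 − 35 = -1
a=9: Ŷ = 27 + 9 = 36; r = 37 − 36 = 1
a=10: Ŷ = 27 + 10 = 37; r = 33 − 37 = -4
a=23: Ŷ = 27 + 23 = 50; r = 55 − 50 = 5
a=24: Ŷ = 27 + 24 = 51; r = 54 − 51 = 3
a=27: Ŷ = 27 + 27 = 54; r = 48 − 54 = -6
SSE = 4 + 1 + 1 + 16 + 25 + 9 + 36 = 92

SSE = 92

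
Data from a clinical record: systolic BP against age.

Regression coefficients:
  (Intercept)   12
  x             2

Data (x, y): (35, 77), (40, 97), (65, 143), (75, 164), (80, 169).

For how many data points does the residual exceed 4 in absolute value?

2

x=35: ŷ = 12 + 2·35 = 82; r = 77 − 82 = -5
x=40: ŷ = 12 + 2·40 = 92; r = 97 − 92 = 5
x=65: ŷ = 12 + 2·65 = 142; r = 143 − 142 = 1
x=75: ŷ = 12 + 2·75 = 162; r = 164 − 162 = 2
x=80: ŷ = 12 + 2·80 = 172; r = 169 − 172 = -3
|r| > 4: x=35 (|r|=5), x=40 (|r|=5) → 2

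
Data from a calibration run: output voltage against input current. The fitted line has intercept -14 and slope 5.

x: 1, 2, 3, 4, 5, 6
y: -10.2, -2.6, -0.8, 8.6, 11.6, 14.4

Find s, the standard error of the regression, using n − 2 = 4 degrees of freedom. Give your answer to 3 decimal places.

x=1: ŷ = -14 + 5·1 = -9; e = -10.2 − (-9) = -1.2
x=2: ŷ = -14 + 5·2 = -4; e = -2.6 − (-4) = 1.4
x=3: ŷ = -14 + 5·3 = 1; e = -0.8 − 1 = -1.8
x=4: ŷ = -14 + 5·4 = 6; e = 8.6 − 6 = 2.6
x=5: ŷ = -14 + 5·5 = 11; e = 11.6 − 11 = 0.6
x=6: ŷ = -14 + 5·6 = 16; e = 14.4 − 16 = -1.6
SSE = 1.44 + 1.96 + 3.24 + 6.76 + 0.36 + 2.56 = 16.32
s = √(16.32/4) = √4.08 ≈ 2.020

s = 2.020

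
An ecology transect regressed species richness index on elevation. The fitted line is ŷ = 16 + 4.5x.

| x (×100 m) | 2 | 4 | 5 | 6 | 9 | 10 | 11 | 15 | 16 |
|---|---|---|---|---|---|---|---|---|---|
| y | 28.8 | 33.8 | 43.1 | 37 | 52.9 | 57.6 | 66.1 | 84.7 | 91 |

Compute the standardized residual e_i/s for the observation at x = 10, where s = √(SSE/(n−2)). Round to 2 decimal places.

x=2: ŷ = 16 + 4.5·2 = 25; e = 28.8 − 25 = 3.8
x=4: ŷ = 16 + 4.5·4 = 34; e = 33.8 − 34 = -0.2
x=5: ŷ = 16 + 4.5·5 = 38.5; e = 43.1 − 38.5 = 4.6
x=6: ŷ = 16 + 4.5·6 = 43; e = 37 − 43 = -6
x=9: ŷ = 16 + 4.5·9 = 56.5; e = 52.9 − 56.5 = -3.6
x=10: ŷ = 16 + 4.5·10 = 61; e = 57.6 − 61 = -3.4
x=11: ŷ = 16 + 4.5·11 = 65.5; e = 66.1 − 65.5 = 0.6
x=15: ŷ = 16 + 4.5·15 = 83.5; e = 84.7 − 83.5 = 1.2
x=16: ŷ = 16 + 4.5·16 = 88; e = 91 − 88 = 3
SSE = 14.44 + 0.04 + 21.16 + 36 + 12.96 + 11.56 + 0.36 + 1.44 + 9 = 106.96
s = √(106.96/7) = 3.90896
e/s = -3.4 / 3.90896 = -0.87

-0.87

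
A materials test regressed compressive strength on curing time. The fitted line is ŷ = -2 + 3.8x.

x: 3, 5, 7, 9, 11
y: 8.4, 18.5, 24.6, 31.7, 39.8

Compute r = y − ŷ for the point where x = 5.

r = 1.5

ŷ = -2 + 3.8·5 = 17
r = 18.5 − 17 = 1.5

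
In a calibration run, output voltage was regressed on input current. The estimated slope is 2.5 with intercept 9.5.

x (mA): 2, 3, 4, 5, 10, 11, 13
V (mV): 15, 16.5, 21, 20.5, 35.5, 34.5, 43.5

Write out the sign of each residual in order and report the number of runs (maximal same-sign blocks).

x=2: ŷ = 9.5 + 2.5·2 = 14.5; r = 15 − 14.5 = 0.5
x=3: ŷ = 9.5 + 2.5·3 = 17; r = 16.5 − 17 = -0.5
x=4: ŷ = 9.5 + 2.5·4 = 19.5; r = 21 − 19.5 = 1.5
x=5: ŷ = 9.5 + 2.5·5 = 22; r = 20.5 − 22 = -1.5
x=10: ŷ = 9.5 + 2.5·10 = 34.5; r = 35.5 − 34.5 = 1
x=11: ŷ = 9.5 + 2.5·11 = 37; r = 34.5 − 37 = -2.5
x=13: ŷ = 9.5 + 2.5·13 = 42; r = 43.5 − 42 = 1.5
Signs: + − + − + − +
Runs: +×1, −×1, +×1, −×1, +×1, −×1, +×1 → 7

7 runs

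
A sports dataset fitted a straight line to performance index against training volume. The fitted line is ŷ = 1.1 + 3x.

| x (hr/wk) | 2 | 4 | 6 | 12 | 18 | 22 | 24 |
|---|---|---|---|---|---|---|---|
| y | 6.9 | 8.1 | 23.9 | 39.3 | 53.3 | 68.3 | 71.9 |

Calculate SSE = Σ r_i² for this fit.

SSE = 59.04

x=2: ŷ = 1.1 + 3·2 = 7.1; r = 6.9 − 7.1 = -0.2
x=4: ŷ = 1.1 + 3·4 = 13.1; r = 8.1 − 13.1 = -5
x=6: ŷ = 1.1 + 3·6 = 19.1; r = 23.9 − 19.1 = 4.8
x=12: ŷ = 1.1 + 3·12 = 37.1; r = 39.3 − 37.1 = 2.2
x=18: ŷ = 1.1 + 3·18 = 55.1; r = 53.3 − 55.1 = -1.8
x=22: ŷ = 1.1 + 3·22 = 67.1; r = 68.3 − 67.1 = 1.2
x=24: ŷ = 1.1 + 3·24 = 73.1; r = 71.9 − 73.1 = -1.2
SSE = 0.04 + 25 + 23.04 + 4.84 + 3.24 + 1.44 + 1.44 = 59.04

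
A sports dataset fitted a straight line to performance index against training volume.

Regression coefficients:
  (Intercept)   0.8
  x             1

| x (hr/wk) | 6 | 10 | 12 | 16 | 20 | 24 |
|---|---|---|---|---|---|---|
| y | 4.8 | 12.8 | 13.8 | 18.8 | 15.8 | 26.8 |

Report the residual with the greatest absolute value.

r = -5

x=6: ŷ = 0.8 + 6 = 6.8; r = 4.8 − 6.8 = -2
x=10: ŷ = 0.8 + 10 = 10.8; r = 12.8 − 10.8 = 2
x=12: ŷ = 0.8 + 12 = 12.8; r = 13.8 − 12.8 = 1
x=16: ŷ = 0.8 + 16 = 16.8; r = 18.8 − 16.8 = 2
x=20: ŷ = 0.8 + 20 = 20.8; r = 15.8 − 20.8 = -5
x=24: ŷ = 0.8 + 24 = 24.8; r = 26.8 − 24.8 = 2
Largest |r| is 5 at x = 20, residual -5.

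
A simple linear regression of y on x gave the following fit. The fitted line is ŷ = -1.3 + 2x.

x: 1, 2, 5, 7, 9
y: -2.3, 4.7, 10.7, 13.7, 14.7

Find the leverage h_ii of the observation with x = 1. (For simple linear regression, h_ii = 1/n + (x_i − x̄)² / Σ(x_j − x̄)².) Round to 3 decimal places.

x̄ = (1 + 2 + 5 + 7 + 9)/5 = 4.8
Σ(x − x̄)² = 14.44 + 7.84 + 0.04 + 4.84 + 17.64 = 44.8
h = 1/5 + (-3.8)²/44.8 = 0.2 + 0.322321 = 0.522

h = 0.522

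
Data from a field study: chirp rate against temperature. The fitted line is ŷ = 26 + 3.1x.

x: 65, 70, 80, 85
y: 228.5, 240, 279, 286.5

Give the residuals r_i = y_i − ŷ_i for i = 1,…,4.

x=65: ŷ = 26 + 3.1·65 = 227.5; r = 228.5 − 227.5 = 1
x=70: ŷ = 26 + 3.1·70 = 243; r = 240 − 243 = -3
x=80: ŷ = 26 + 3.1·80 = 274; r = 279 − 274 = 5
x=85: ŷ = 26 + 3.1·85 = 289.5; r = 286.5 − 289.5 = -3

1, -3, 5, -3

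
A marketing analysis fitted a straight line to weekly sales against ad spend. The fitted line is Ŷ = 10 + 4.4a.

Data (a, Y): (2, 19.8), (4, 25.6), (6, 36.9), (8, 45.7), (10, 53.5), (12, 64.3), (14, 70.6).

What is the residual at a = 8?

Ŷ = 10 + 4.4·8 = 45.2
e = 45.7 − 45.2 = 0.5

e = 0.5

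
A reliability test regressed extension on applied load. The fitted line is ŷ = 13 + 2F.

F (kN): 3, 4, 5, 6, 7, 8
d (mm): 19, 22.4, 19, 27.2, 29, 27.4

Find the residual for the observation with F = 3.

e = 0

ŷ = 13 + 2·3 = 19
e = 19 − 19 = 0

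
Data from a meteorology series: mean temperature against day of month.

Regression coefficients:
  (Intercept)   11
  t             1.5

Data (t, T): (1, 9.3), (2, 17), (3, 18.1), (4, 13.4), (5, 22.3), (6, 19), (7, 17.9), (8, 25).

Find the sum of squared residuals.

SSE = 71.36

t=1: T̂ = 11 + 1.5·1 = 12.5; r = 9.3 − 12.5 = -3.2
t=2: T̂ = 11 + 1.5·2 = 14; r = 17 − 14 = 3
t=3: T̂ = 11 + 1.5·3 = 15.5; r = 18.1 − 15.5 = 2.6
t=4: T̂ = 11 + 1.5·4 = 17; r = 13.4 − 17 = -3.6
t=5: T̂ = 11 + 1.5·5 = 18.5; r = 22.3 − 18.5 = 3.8
t=6: T̂ = 11 + 1.5·6 = 20; r = 19 − 20 = -1
t=7: T̂ = 11 + 1.5·7 = 21.5; r = 17.9 − 21.5 = -3.6
t=8: T̂ = 11 + 1.5·8 = 23; r = 25 − 23 = 2
SSE = 10.24 + 9 + 6.76 + 12.96 + 14.44 + 1 + 12.96 + 4 = 71.36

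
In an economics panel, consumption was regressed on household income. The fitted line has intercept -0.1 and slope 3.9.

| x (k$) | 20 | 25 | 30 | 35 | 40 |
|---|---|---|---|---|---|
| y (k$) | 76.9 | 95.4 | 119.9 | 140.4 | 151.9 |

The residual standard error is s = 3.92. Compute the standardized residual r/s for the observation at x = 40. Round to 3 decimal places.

ŷ = -0.1 + 3.9·40 = 155.9
r = 151.9 − 155.9 = -4
r/s = -4 / 3.92 = -1.020

-1.020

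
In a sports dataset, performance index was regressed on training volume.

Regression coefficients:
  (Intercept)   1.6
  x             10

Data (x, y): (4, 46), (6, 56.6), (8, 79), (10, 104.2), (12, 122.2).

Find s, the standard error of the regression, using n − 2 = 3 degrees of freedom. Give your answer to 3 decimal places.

x=4: ŷ = 1.6 + 10·4 = 41.6; e = 46 − 41.6 = 4.4
x=6: ŷ = 1.6 + 10·6 = 61.6; e = 56.6 − 61.6 = -5
x=8: ŷ = 1.6 + 10·8 = 81.6; e = 79 − 81.6 = -2.6
x=10: ŷ = 1.6 + 10·10 = 101.6; e = 104.2 − 101.6 = 2.6
x=12: ŷ = 1.6 + 10·12 = 121.6; e = 122.2 − 121.6 = 0.6
SSE = 19.36 + 25 + 6.76 + 6.76 + 0.36 = 58.24
s = √(58.24/3) = √19.4133 ≈ 4.406

s = 4.406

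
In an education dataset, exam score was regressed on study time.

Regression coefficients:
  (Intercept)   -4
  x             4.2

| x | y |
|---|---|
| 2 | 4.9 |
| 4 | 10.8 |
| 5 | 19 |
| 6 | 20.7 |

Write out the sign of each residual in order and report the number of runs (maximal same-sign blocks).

4 runs

x=2: ŷ = -4 + 4.2·2 = 4.4; e = 4.9 − 4.4 = 0.5
x=4: ŷ = -4 + 4.2·4 = 12.8; e = 10.8 − 12.8 = -2
x=5: ŷ = -4 + 4.2·5 = 17; e = 19 − 17 = 2
x=6: ŷ = -4 + 4.2·6 = 21.2; e = 20.7 − 21.2 = -0.5
Signs: + − + −
Runs: +×1, −×1, +×1, −×1 → 4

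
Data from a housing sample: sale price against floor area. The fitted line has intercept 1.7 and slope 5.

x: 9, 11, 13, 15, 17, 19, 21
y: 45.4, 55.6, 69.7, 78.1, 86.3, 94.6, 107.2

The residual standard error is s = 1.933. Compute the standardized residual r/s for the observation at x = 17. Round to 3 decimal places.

ŷ = 1.7 + 5·17 = 86.7
r = 86.3 − 86.7 = -0.4
r/s = -0.4 / 1.933 = -0.207

-0.207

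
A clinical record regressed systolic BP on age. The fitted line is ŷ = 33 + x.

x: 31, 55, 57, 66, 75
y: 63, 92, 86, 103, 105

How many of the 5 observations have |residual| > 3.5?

3

x=31: ŷ = 33 + 31 = 64; e = 63 − 64 = -1
x=55: ŷ = 33 + 55 = 88; e = 92 − 88 = 4
x=57: ŷ = 33 + 57 = 90; e = 86 − 90 = -4
x=66: ŷ = 33 + 66 = 99; e = 103 − 99 = 4
x=75: ŷ = 33 + 75 = 108; e = 105 − 108 = -3
|e| > 3.5: x=55 (|e|=4), x=57 (|e|=4), x=66 (|e|=4) → 3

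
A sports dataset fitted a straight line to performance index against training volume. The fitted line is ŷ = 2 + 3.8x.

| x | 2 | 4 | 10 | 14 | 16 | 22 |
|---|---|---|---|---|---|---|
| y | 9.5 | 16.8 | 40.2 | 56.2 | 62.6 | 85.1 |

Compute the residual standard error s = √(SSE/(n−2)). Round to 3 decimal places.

x=2: ŷ = 2 + 3.8·2 = 9.6; r = 9.5 − 9.6 = -0.1
x=4: ŷ = 2 + 3.8·4 = 17.2; r = 16.8 − 17.2 = -0.4
x=10: ŷ = 2 + 3.8·10 = 40; r = 40.2 − 40 = 0.2
x=14: ŷ = 2 + 3.8·14 = 55.2; r = 56.2 − 55.2 = 1
x=16: ŷ = 2 + 3.8·16 = 62.8; r = 62.6 − 62.8 = -0.2
x=22: ŷ = 2 + 3.8·22 = 85.6; r = 85.1 − 85.6 = -0.5
SSE = 0.01 + 0.16 + 0.04 + 1 + 0.04 + 0.25 = 1.5
s = √(1.5/4) = √0.375 ≈ 0.612

s = 0.612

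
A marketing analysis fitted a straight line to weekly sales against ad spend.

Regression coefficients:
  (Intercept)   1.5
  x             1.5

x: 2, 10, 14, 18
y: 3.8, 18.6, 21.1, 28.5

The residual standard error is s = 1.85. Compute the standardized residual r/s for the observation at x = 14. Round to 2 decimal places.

ŷ = 1.5 + 1.5·14 = 22.5
r = 21.1 − 22.5 = -1.4
r/s = -1.4 / 1.85 = -0.76

-0.76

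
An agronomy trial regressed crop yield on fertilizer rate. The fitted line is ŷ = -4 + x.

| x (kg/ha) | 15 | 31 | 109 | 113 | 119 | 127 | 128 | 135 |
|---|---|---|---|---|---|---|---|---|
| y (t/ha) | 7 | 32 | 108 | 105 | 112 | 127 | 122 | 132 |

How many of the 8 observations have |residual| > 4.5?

1

x=15: ŷ = -4 + 15 = 11; r = 7 − 11 = -4
x=31: ŷ = -4 + 31 = 27; r = 32 − 27 = 5
x=109: ŷ = -4 + 109 = 105; r = 108 − 105 = 3
x=113: ŷ = -4 + 113 = 109; r = 105 − 109 = -4
x=119: ŷ = -4 + 119 = 115; r = 112 − 115 = -3
x=127: ŷ = -4 + 127 = 123; r = 127 − 123 = 4
x=128: ŷ = -4 + 128 = 124; r = 122 − 124 = -2
x=135: ŷ = -4 + 135 = 131; r = 132 − 131 = 1
|r| > 4.5: x=31 (|r|=5) → 1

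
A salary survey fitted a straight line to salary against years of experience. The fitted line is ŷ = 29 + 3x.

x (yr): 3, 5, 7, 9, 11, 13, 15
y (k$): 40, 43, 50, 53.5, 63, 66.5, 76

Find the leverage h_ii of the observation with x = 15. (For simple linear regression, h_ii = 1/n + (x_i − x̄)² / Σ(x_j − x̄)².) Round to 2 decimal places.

h = 0.46

x̄ = (3 + 5 + 7 + 9 + 11 + 13 + 15)/7 = 9
Σ(x − x̄)² = 36 + 16 + 4 + 0 + 4 + 16 + 36 = 112
h = 1/7 + (6)²/112 = 0.142857 + 0.321429 = 0.46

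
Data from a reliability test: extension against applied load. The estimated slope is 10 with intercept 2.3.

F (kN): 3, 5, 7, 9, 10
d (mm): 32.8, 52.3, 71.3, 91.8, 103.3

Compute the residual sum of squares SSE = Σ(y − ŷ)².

SSE = 2.5

F=3: ŷ = 2.3 + 10·3 = 32.3; r = 32.8 − 32.3 = 0.5
F=5: ŷ = 2.3 + 10·5 = 52.3; r = 52.3 − 52.3 = 0
F=7: ŷ = 2.3 + 10·7 = 72.3; r = 71.3 − 72.3 = -1
F=9: ŷ = 2.3 + 10·9 = 92.3; r = 91.8 − 92.3 = -0.5
F=10: ŷ = 2.3 + 10·10 = 102.3; r = 103.3 − 102.3 = 1
SSE = 0.25 + 0 + 1 + 0.25 + 1 = 2.5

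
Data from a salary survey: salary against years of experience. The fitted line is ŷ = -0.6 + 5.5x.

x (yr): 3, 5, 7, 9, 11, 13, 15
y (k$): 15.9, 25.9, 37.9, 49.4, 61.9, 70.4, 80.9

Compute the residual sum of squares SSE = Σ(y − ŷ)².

SSE = 6.5

x=3: ŷ = -0.6 + 5.5·3 = 15.9; e = 15.9 − 15.9 = 0
x=5: ŷ = -0.6 + 5.5·5 = 26.9; e = 25.9 − 26.9 = -1
x=7: ŷ = -0.6 + 5.5·7 = 37.9; e = 37.9 − 37.9 = 0
x=9: ŷ = -0.6 + 5.5·9 = 48.9; e = 49.4 − 48.9 = 0.5
x=11: ŷ = -0.6 + 5.5·11 = 59.9; e = 61.9 − 59.9 = 2
x=13: ŷ = -0.6 + 5.5·13 = 70.9; e = 70.4 − 70.9 = -0.5
x=15: ŷ = -0.6 + 5.5·15 = 81.9; e = 80.9 − 81.9 = -1
SSE = 0 + 1 + 0 + 0.25 + 4 + 0.25 + 1 = 6.5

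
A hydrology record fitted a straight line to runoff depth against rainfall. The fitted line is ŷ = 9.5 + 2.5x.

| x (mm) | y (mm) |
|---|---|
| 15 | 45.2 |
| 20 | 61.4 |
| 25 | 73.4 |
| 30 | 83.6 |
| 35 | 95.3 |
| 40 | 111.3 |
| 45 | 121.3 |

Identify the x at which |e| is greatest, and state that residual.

x=15: ŷ = 9.5 + 2.5·15 = 47; e = 45.2 − 47 = -1.8
x=20: ŷ = 9.5 + 2.5·20 = 59.5; e = 61.4 − 59.5 = 1.9
x=25: ŷ = 9.5 + 2.5·25 = 72; e = 73.4 − 72 = 1.4
x=30: ŷ = 9.5 + 2.5·30 = 84.5; e = 83.6 − 84.5 = -0.9
x=35: ŷ = 9.5 + 2.5·35 = 97; e = 95.3 − 97 = -1.7
x=40: ŷ = 9.5 + 2.5·40 = 109.5; e = 111.3 − 109.5 = 1.8
x=45: ŷ = 9.5 + 2.5·45 = 122; e = 121.3 − 122 = -0.7
Largest |e| is 1.9 at x = 20, residual 1.9.

x = 20, e = 1.9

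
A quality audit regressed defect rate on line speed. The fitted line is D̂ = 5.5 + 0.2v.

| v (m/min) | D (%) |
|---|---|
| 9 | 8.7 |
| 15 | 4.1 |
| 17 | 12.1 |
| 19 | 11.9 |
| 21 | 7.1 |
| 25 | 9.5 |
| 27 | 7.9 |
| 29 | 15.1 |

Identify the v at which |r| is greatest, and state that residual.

v=9: D̂ = 5.5 + 0.2·9 = 7.3; r = 8.7 − 7.3 = 1.4
v=15: D̂ = 5.5 + 0.2·15 = 8.5; r = 4.1 − 8.5 = -4.4
v=17: D̂ = 5.5 + 0.2·17 = 8.9; r = 12.1 − 8.9 = 3.2
v=19: D̂ = 5.5 + 0.2·19 = 9.3; r = 11.9 − 9.3 = 2.6
v=21: D̂ = 5.5 + 0.2·21 = 9.7; r = 7.1 − 9.7 = -2.6
v=25: D̂ = 5.5 + 0.2·25 = 10.5; r = 9.5 − 10.5 = -1
v=27: D̂ = 5.5 + 0.2·27 = 10.9; r = 7.9 − 10.9 = -3
v=29: D̂ = 5.5 + 0.2·29 = 11.3; r = 15.1 − 11.3 = 3.8
Largest |r| is 4.4 at v = 15, residual -4.4.

v = 15, r = -4.4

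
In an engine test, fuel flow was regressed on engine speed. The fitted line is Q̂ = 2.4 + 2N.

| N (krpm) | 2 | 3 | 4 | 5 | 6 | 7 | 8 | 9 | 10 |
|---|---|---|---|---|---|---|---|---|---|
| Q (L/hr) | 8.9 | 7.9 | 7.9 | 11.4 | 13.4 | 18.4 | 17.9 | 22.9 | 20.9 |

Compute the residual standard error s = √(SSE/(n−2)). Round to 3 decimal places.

s = 1.982

N=2: Q̂ = 2.4 + 2·2 = 6.4; e = 8.9 − 6.4 = 2.5
N=3: Q̂ = 2.4 + 2·3 = 8.4; e = 7.9 − 8.4 = -0.5
N=4: Q̂ = 2.4 + 2·4 = 10.4; e = 7.9 − 10.4 = -2.5
N=5: Q̂ = 2.4 + 2·5 = 12.4; e = 11.4 − 12.4 = -1
N=6: Q̂ = 2.4 + 2·6 = 14.4; e = 13.4 − 14.4 = -1
N=7: Q̂ = 2.4 + 2·7 = 16.4; e = 18.4 − 16.4 = 2
N=8: Q̂ = 2.4 + 2·8 = 18.4; e = 17.9 − 18.4 = -0.5
N=9: Q̂ = 2.4 + 2·9 = 20.4; e = 22.9 − 20.4 = 2.5
N=10: Q̂ = 2.4 + 2·10 = 22.4; e = 20.9 − 22.4 = -1.5
SSE = 6.25 + 0.25 + 6.25 + 1 + 1 + 4 + 0.25 + 6.25 + 2.25 = 27.5
s = √(27.5/7) = √3.92857 ≈ 1.982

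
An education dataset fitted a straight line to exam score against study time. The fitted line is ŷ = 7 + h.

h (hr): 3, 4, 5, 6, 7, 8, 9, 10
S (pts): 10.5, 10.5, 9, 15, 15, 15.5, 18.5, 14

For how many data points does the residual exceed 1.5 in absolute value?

h=3: ŷ = 7 + 3 = 10; e = 10.5 − 10 = 0.5
h=4: ŷ = 7 + 4 = 11; e = 10.5 − 11 = -0.5
h=5: ŷ = 7 + 5 = 12; e = 9 − 12 = -3
h=6: ŷ = 7 + 6 = 13; e = 15 − 13 = 2
h=7: ŷ = 7 + 7 = 14; e = 15 − 14 = 1
h=8: ŷ = 7 + 8 = 15; e = 15.5 − 15 = 0.5
h=9: ŷ = 7 + 9 = 16; e = 18.5 − 16 = 2.5
h=10: ŷ = 7 + 10 = 17; e = 14 − 17 = -3
|e| > 1.5: h=5 (|e|=3), h=6 (|e|=2), h=9 (|e|=2.5), h=10 (|e|=3) → 4

4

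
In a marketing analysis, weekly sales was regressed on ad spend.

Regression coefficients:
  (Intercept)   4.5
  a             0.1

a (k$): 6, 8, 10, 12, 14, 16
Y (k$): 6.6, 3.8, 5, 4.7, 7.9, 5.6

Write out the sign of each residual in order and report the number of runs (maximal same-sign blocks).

a=6: Ŷ = 4.5 + 0.1·6 = 5.1; r = 6.6 − 5.1 = 1.5
a=8: Ŷ = 4.5 + 0.1·8 = 5.3; r = 3.8 − 5.3 = -1.5
a=10: Ŷ = 4.5 + 0.1·10 = 5.5; r = 5 − 5.5 = -0.5
a=12: Ŷ = 4.5 + 0.1·12 = 5.7; r = 4.7 − 5.7 = -1
a=14: Ŷ = 4.5 + 0.1·14 = 5.9; r = 7.9 − 5.9 = 2
a=16: Ŷ = 4.5 + 0.1·16 = 6.1; r = 5.6 − 6.1 = -0.5
Signs: + − − − + −
Runs: +×1, −×3, +×1, −×1 → 4

4 runs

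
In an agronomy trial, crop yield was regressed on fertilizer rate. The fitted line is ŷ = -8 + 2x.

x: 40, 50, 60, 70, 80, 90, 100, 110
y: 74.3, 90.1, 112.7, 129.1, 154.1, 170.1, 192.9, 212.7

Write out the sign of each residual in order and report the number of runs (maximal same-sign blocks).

x=40: ŷ = -8 + 2·40 = 72; e = 74.3 − 72 = 2.3
x=50: ŷ = -8 + 2·50 = 92; e = 90.1 − 92 = -1.9
x=60: ŷ = -8 + 2·60 = 112; e = 112.7 − 112 = 0.7
x=70: ŷ = -8 + 2·70 = 132; e = 129.1 − 132 = -2.9
x=80: ŷ = -8 + 2·80 = 152; e = 154.1 − 152 = 2.1
x=90: ŷ = -8 + 2·90 = 172; e = 170.1 − 172 = -1.9
x=100: ŷ = -8 + 2·100 = 192; e = 192.9 − 192 = 0.9
x=110: ŷ = -8 + 2·110 = 212; e = 212.7 − 212 = 0.7
Signs: + − + − + − + +
Runs: +×1, −×1, +×1, −×1, +×1, −×1, +×2 → 7

7 runs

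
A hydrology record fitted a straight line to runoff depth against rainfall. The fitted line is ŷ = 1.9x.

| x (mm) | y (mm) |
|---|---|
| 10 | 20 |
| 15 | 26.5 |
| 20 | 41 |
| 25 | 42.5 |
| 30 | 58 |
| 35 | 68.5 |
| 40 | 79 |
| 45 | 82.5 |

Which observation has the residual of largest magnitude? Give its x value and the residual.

x = 25, e = -5

x=10: ŷ = 1.9·10 = 19; e = 20 − 19 = 1
x=15: ŷ = 1.9·15 = 28.5; e = 26.5 − 28.5 = -2
x=20: ŷ = 1.9·20 = 38; e = 41 − 38 = 3
x=25: ŷ = 1.9·25 = 47.5; e = 42.5 − 47.5 = -5
x=30: ŷ = 1.9·30 = 57; e = 58 − 57 = 1
x=35: ŷ = 1.9·35 = 66.5; e = 68.5 − 66.5 = 2
x=40: ŷ = 1.9·40 = 76; e = 79 − 76 = 3
x=45: ŷ = 1.9·45 = 85.5; e = 82.5 − 85.5 = -3
Largest |e| is 5 at x = 25, residual -5.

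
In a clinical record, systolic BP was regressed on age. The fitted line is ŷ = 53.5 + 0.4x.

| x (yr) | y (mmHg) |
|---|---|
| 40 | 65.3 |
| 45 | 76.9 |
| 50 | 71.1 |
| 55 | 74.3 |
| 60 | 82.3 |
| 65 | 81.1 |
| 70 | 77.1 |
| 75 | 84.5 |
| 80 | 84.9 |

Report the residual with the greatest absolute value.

e = 5.4

x=40: ŷ = 53.5 + 0.4·40 = 69.5; e = 65.3 − 69.5 = -4.2
x=45: ŷ = 53.5 + 0.4·45 = 71.5; e = 76.9 − 71.5 = 5.4
x=50: ŷ = 53.5 + 0.4·50 = 73.5; e = 71.1 − 73.5 = -2.4
x=55: ŷ = 53.5 + 0.4·55 = 75.5; e = 74.3 − 75.5 = -1.2
x=60: ŷ = 53.5 + 0.4·60 = 77.5; e = 82.3 − 77.5 = 4.8
x=65: ŷ = 53.5 + 0.4·65 = 79.5; e = 81.1 − 79.5 = 1.6
x=70: ŷ = 53.5 + 0.4·70 = 81.5; e = 77.1 − 81.5 = -4.4
x=75: ŷ = 53.5 + 0.4·75 = 83.5; e = 84.5 − 83.5 = 1
x=80: ŷ = 53.5 + 0.4·80 = 85.5; e = 84.9 − 85.5 = -0.6
Largest |e| is 5.4 at x = 45, residual 5.4.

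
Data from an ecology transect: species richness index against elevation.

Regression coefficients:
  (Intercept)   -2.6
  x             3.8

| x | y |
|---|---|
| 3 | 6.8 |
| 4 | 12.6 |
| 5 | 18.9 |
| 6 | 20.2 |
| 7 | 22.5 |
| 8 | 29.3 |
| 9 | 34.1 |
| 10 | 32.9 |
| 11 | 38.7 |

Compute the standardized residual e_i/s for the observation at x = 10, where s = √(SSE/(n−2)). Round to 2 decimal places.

x=3: ŷ = -2.6 + 3.8·3 = 8.8; e = 6.8 − 8.8 = -2
x=4: ŷ = -2.6 + 3.8·4 = 12.6; e = 12.6 − 12.6 = 0
x=5: ŷ = -2.6 + 3.8·5 = 16.4; e = 18.9 − 16.4 = 2.5
x=6: ŷ = -2.6 + 3.8·6 = 20.2; e = 20.2 − 20.2 = 0
x=7: ŷ = -2.6 + 3.8·7 = 24; e = 22.5 − 24 = -1.5
x=8: ŷ = -2.6 + 3.8·8 = 27.8; e = 29.3 − 27.8 = 1.5
x=9: ŷ = -2.6 + 3.8·9 = 31.6; e = 34.1 − 31.6 = 2.5
x=10: ŷ = -2.6 + 3.8·10 = 35.4; e = 32.9 − 35.4 = -2.5
x=11: ŷ = -2.6 + 3.8·11 = 39.2; e = 38.7 − 39.2 = -0.5
SSE = 4 + 0 + 6.25 + 0 + 2.25 + 2.25 + 6.25 + 6.25 + 0.25 = 27.5
s = √(27.5/7) = 1.98206
e/s = -2.5 / 1.98206 = -1.26

-1.26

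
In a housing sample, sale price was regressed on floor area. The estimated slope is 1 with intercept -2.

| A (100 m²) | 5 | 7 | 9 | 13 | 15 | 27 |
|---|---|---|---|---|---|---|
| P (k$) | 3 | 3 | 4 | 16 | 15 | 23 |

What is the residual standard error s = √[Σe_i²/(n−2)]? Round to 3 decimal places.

A=5: ŷ = -2 + 5 = 3; e = 3 − 3 = 0
A=7: ŷ = -2 + 7 = 5; e = 3 − 5 = -2
A=9: ŷ = -2 + 9 = 7; e = 4 − 7 = -3
A=13: ŷ = -2 + 13 = 11; e = 16 − 11 = 5
A=15: ŷ = -2 + 15 = 13; e = 15 − 13 = 2
A=27: ŷ = -2 + 27 = 25; e = 23 − 25 = -2
SSE = 0 + 4 + 9 + 25 + 4 + 4 = 46
s = √(46/4) = √11.5 ≈ 3.391

s = 3.391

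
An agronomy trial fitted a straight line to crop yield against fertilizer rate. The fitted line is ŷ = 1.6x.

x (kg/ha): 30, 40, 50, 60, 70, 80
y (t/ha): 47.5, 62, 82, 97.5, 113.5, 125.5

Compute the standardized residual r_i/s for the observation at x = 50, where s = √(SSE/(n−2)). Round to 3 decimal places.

x=30: ŷ = 1.6·30 = 48; r = 47.5 − 48 = -0.5
x=40: ŷ = 1.6·40 = 64; r = 62 − 64 = -2
x=50: ŷ = 1.6·50 = 80; r = 82 − 80 = 2
x=60: ŷ = 1.6·60 = 96; r = 97.5 − 96 = 1.5
x=70: ŷ = 1.6·70 = 112; r = 113.5 − 112 = 1.5
x=80: ŷ = 1.6·80 = 128; r = 125.5 − 128 = -2.5
SSE = 0.25 + 4 + 4 + 2.25 + 2.25 + 6.25 = 19
s = √(19/4) = 2.17945
r/s = 2 / 2.17945 = 0.918

0.918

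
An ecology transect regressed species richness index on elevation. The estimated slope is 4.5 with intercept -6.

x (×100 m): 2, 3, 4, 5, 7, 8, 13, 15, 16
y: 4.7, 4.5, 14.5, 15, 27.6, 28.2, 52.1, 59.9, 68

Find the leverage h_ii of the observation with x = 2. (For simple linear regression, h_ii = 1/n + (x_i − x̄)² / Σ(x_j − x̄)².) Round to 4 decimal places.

h = 0.2772

x̄ = (2 + 3 + 4 + 5 + 7 + 8 + 13 + 15 + 16)/9 = 8.11111
Σ(x − x̄)² = 37.3457 + 26.1235 + 16.9012 + 9.67901 + 1.23457 + 0.0123457 + 23.9012 + 47.4568 + 62.2346 = 224.889
h = 1/9 + (-6.11111)²/224.889 = 0.111111 + 0.166063 = 0.2772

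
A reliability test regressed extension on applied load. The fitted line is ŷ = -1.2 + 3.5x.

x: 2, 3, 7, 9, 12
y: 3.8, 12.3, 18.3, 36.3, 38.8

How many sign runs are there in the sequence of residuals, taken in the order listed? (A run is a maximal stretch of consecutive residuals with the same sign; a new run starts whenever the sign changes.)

5 runs

x=2: ŷ = -1.2 + 3.5·2 = 5.8; r = 3.8 − 5.8 = -2
x=3: ŷ = -1.2 + 3.5·3 = 9.3; r = 12.3 − 9.3 = 3
x=7: ŷ = -1.2 + 3.5·7 = 23.3; r = 18.3 − 23.3 = -5
x=9: ŷ = -1.2 + 3.5·9 = 30.3; r = 36.3 − 30.3 = 6
x=12: ŷ = -1.2 + 3.5·12 = 40.8; r = 38.8 − 40.8 = -2
Signs: − + − + −
Runs: −×1, +×1, −×1, +×1, −×1 → 5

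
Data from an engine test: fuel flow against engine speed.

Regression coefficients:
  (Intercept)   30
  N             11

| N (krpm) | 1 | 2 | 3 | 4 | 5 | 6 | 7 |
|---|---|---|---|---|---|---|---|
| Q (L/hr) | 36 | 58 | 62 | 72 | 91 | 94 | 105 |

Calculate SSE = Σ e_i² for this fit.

SSE = 110

N=1: Q̂ = 30 + 11·1 = 41; e = 36 − 41 = -5
N=2: Q̂ = 30 + 11·2 = 52; e = 58 − 52 = 6
N=3: Q̂ = 30 + 11·3 = 63; e = 62 − 63 = -1
N=4: Q̂ = 30 + 11·4 = 74; e = 72 − 74 = -2
N=5: Q̂ = 30 + 11·5 = 85; e = 91 − 85 = 6
N=6: Q̂ = 30 + 11·6 = 96; e = 94 − 96 = -2
N=7: Q̂ = 30 + 11·7 = 107; e = 105 − 107 = -2
SSE = 25 + 36 + 1 + 4 + 36 + 4 + 4 = 110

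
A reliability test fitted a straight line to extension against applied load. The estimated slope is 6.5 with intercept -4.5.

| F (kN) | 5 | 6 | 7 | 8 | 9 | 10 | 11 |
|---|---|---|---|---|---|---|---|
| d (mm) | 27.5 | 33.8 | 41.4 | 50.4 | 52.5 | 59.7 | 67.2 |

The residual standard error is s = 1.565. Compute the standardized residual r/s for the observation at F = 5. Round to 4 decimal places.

-0.3195

d̂ = -4.5 + 6.5·5 = 28
r = 27.5 − 28 = -0.5
r/s = -0.5 / 1.565 = -0.3195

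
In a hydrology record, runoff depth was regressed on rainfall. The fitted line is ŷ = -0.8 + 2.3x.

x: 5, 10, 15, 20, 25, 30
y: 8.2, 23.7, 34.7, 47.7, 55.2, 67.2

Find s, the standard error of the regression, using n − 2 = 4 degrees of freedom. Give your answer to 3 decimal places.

s = 2.179

x=5: ŷ = -0.8 + 2.3·5 = 10.7; e = 8.2 − 10.7 = -2.5
x=10: ŷ = -0.8 + 2.3·10 = 22.2; e = 23.7 − 22.2 = 1.5
x=15: ŷ = -0.8 + 2.3·15 = 33.7; e = 34.7 − 33.7 = 1
x=20: ŷ = -0.8 + 2.3·20 = 45.2; e = 47.7 − 45.2 = 2.5
x=25: ŷ = -0.8 + 2.3·25 = 56.7; e = 55.2 − 56.7 = -1.5
x=30: ŷ = -0.8 + 2.3·30 = 68.2; e = 67.2 − 68.2 = -1
SSE = 6.25 + 2.25 + 1 + 6.25 + 2.25 + 1 = 19
s = √(19/4) = √4.75 ≈ 2.179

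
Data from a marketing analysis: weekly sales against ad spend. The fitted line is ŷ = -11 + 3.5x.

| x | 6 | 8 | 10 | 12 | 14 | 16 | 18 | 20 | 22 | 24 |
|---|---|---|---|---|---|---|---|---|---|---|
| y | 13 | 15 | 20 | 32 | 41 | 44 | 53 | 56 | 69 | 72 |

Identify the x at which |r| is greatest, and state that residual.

x=6: ŷ = -11 + 3.5·6 = 10; r = 13 − 10 = 3
x=8: ŷ = -11 + 3.5·8 = 17; r = 15 − 17 = -2
x=10: ŷ = -11 + 3.5·10 = 24; r = 20 − 24 = -4
x=12: ŷ = -11 + 3.5·12 = 31; r = 32 − 31 = 1
x=14: ŷ = -11 + 3.5·14 = 38; r = 41 − 38 = 3
x=16: ŷ = -11 + 3.5·16 = 45; r = 44 − 45 = -1
x=18: ŷ = -11 + 3.5·18 = 52; r = 53 − 52 = 1
x=20: ŷ = -11 + 3.5·20 = 59; r = 56 − 59 = -3
x=22: ŷ = -11 + 3.5·22 = 66; r = 69 − 66 = 3
x=24: ŷ = -11 + 3.5·24 = 73; r = 72 − 73 = -1
Largest |r| is 4 at x = 10, residual -4.

x = 10, r = -4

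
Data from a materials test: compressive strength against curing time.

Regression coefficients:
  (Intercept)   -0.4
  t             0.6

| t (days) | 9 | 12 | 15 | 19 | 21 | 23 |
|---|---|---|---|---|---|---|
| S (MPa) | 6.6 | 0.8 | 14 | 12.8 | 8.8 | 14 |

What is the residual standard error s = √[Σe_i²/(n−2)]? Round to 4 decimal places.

t=9: Ŝ = -0.4 + 0.6·9 = 5; e = 6.6 − 5 = 1.6
t=12: Ŝ = -0.4 + 0.6·12 = 6.8; e = 0.8 − 6.8 = -6
t=15: Ŝ = -0.4 + 0.6·15 = 8.6; e = 14 − 8.6 = 5.4
t=19: Ŝ = -0.4 + 0.6·19 = 11; e = 12.8 − 11 = 1.8
t=21: Ŝ = -0.4 + 0.6·21 = 12.2; e = 8.8 − 12.2 = -3.4
t=23: Ŝ = -0.4 + 0.6·23 = 13.4; e = 14 − 13.4 = 0.6
SSE = 2.56 + 36 + 29.16 + 3.24 + 11.56 + 0.36 = 82.88
s = √(82.88/4) = √20.72 ≈ 4.5519

s = 4.5519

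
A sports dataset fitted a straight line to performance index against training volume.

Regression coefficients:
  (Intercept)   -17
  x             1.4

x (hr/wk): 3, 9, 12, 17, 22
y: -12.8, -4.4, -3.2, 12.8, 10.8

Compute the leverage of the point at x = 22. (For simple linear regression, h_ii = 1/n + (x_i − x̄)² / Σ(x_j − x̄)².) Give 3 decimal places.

h = 0.614

x̄ = (3 + 9 + 12 + 17 + 22)/5 = 12.6
Σ(x − x̄)² = 92.16 + 12.96 + 0.36 + 19.36 + 88.36 = 213.2
h = 1/5 + (9.4)²/213.2 = 0.2 + 0.414447 = 0.614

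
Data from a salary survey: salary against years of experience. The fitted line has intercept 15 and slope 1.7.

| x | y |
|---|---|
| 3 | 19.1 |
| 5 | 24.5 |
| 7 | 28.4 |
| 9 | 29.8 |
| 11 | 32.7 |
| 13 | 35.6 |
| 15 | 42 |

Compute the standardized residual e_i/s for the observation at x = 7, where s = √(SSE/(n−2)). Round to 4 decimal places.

x=3: ŷ = 15 + 1.7·3 = 20.1; e = 19.1 − 20.1 = -1
x=5: ŷ = 15 + 1.7·5 = 23.5; e = 24.5 − 23.5 = 1
x=7: ŷ = 15 + 1.7·7 = 26.9; e = 28.4 − 26.9 = 1.5
x=9: ŷ = 15 + 1.7·9 = 30.3; e = 29.8 − 30.3 = -0.5
x=11: ŷ = 15 + 1.7·11 = 33.7; e = 32.7 − 33.7 = -1
x=13: ŷ = 15 + 1.7·13 = 37.1; e = 35.6 − 37.1 = -1.5
x=15: ŷ = 15 + 1.7·15 = 40.5; e = 42 − 40.5 = 1.5
SSE = 1 + 1 + 2.25 + 0.25 + 1 + 2.25 + 2.25 = 10
s = √(10/5) = 1.41421
e/s = 1.5 / 1.41421 = 1.0607

1.0607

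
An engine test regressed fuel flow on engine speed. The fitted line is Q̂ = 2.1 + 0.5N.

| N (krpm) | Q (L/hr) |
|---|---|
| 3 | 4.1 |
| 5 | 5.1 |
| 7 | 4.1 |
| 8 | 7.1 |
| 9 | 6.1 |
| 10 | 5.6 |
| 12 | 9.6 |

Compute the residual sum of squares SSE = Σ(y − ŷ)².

N=3: Q̂ = 2.1 + 0.5·3 = 3.6; e = 4.1 − 3.6 = 0.5
N=5: Q̂ = 2.1 + 0.5·5 = 4.6; e = 5.1 − 4.6 = 0.5
N=7: Q̂ = 2.1 + 0.5·7 = 5.6; e = 4.1 − 5.6 = -1.5
N=8: Q̂ = 2.1 + 0.5·8 = 6.1; e = 7.1 − 6.1 = 1
N=9: Q̂ = 2.1 + 0.5·9 = 6.6; e = 6.1 − 6.6 = -0.5
N=10: Q̂ = 2.1 + 0.5·10 = 7.1; e = 5.6 − 7.1 = -1.5
N=12: Q̂ = 2.1 + 0.5·12 = 8.1; e = 9.6 − 8.1 = 1.5
SSE = 0.25 + 0.25 + 2.25 + 1 + 0.25 + 2.25 + 2.25 = 8.5

SSE = 8.5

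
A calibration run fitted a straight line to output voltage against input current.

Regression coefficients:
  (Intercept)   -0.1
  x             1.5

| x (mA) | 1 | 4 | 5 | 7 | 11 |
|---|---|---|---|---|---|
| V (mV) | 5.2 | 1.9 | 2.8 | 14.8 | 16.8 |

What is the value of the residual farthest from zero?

r = -4.6

x=1: ŷ = -0.1 + 1.5·1 = 1.4; r = 5.2 − 1.4 = 3.8
x=4: ŷ = -0.1 + 1.5·4 = 5.9; r = 1.9 − 5.9 = -4
x=5: ŷ = -0.1 + 1.5·5 = 7.4; r = 2.8 − 7.4 = -4.6
x=7: ŷ = -0.1 + 1.5·7 = 10.4; r = 14.8 − 10.4 = 4.4
x=11: ŷ = -0.1 + 1.5·11 = 16.4; r = 16.8 − 16.4 = 0.4
Largest |r| is 4.6 at x = 5, residual -4.6.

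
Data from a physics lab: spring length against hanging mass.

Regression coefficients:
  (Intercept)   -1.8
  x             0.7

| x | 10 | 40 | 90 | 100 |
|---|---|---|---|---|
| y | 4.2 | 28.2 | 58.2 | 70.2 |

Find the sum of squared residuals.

x=10: ŷ = -1.8 + 0.7·10 = 5.2; e = 4.2 − 5.2 = -1
x=40: ŷ = -1.8 + 0.7·40 = 26.2; e = 28.2 − 26.2 = 2
x=90: ŷ = -1.8 + 0.7·90 = 61.2; e = 58.2 − 61.2 = -3
x=100: ŷ = -1.8 + 0.7·100 = 68.2; e = 70.2 − 68.2 = 2
SSE = 1 + 4 + 9 + 4 = 18

SSE = 18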